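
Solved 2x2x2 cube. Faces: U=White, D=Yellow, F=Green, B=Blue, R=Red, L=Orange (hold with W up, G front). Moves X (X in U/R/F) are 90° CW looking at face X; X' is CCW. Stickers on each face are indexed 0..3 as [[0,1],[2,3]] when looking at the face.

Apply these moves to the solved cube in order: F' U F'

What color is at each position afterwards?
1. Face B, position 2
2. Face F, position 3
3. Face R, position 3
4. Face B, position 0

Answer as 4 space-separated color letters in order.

Answer: B G R O

Derivation:
After move 1 (F'): F=GGGG U=WWRR R=YRYR D=OOYY L=OWOW
After move 2 (U): U=RWRW F=YRGG R=BBYR B=OWBB L=GGOW
After move 3 (F'): F=RGYG U=RWBY R=OBOR D=GWYY L=GWOR
Query 1: B[2] = B
Query 2: F[3] = G
Query 3: R[3] = R
Query 4: B[0] = O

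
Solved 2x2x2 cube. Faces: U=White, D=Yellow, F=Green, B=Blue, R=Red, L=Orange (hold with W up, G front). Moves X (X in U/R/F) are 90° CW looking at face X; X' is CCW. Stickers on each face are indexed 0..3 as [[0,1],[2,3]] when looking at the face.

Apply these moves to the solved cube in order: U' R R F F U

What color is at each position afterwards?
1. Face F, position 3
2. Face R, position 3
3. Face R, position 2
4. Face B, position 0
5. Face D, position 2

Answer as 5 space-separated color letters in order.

After move 1 (U'): U=WWWW F=OOGG R=GGRR B=RRBB L=BBOO
After move 2 (R): R=RGRG U=WOWG F=OYGY D=YBYR B=WRWB
After move 3 (R): R=RRGG U=WYWY F=OBGR D=YWYW B=GROB
After move 4 (F): F=GORB U=WYOB R=WRYG D=GRYW L=BYOW
After move 5 (F): F=RGBO U=WYWY R=ORBG D=YWYW L=BGOR
After move 6 (U): U=WWYY F=ORBO R=GRBG B=BGOB L=RGOR
Query 1: F[3] = O
Query 2: R[3] = G
Query 3: R[2] = B
Query 4: B[0] = B
Query 5: D[2] = Y

Answer: O G B B Y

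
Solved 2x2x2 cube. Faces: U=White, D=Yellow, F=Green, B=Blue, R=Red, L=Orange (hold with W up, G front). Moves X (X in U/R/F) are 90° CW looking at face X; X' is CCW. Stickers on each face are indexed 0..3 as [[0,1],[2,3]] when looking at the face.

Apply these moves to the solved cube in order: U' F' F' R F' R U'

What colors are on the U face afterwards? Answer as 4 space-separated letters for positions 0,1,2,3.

After move 1 (U'): U=WWWW F=OOGG R=GGRR B=RRBB L=BBOO
After move 2 (F'): F=OGOG U=WWGR R=YGYR D=BOYY L=BWOW
After move 3 (F'): F=GGOO U=WWYY R=OGBR D=WWYY L=BROG
After move 4 (R): R=BORG U=WGYO F=GWOY D=WBYR B=YRWB
After move 5 (F'): F=WYGO U=WGBR R=BOWG D=RGYR L=BOOY
After move 6 (R): R=WBGO U=WYBO F=WGGR D=RWYY B=RRGB
After move 7 (U'): U=YOWB F=BOGR R=WGGO B=WBGB L=RROY
Query: U face = YOWB

Answer: Y O W B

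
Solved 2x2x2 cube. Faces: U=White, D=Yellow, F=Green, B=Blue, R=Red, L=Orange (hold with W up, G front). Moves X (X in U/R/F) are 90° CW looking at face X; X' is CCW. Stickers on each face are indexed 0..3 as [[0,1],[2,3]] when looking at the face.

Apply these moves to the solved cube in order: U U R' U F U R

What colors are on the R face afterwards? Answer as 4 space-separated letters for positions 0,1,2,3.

Answer: B R R R

Derivation:
After move 1 (U): U=WWWW F=RRGG R=BBRR B=OOBB L=GGOO
After move 2 (U): U=WWWW F=BBGG R=OORR B=GGBB L=RROO
After move 3 (R'): R=OROR U=WBWG F=BWGW D=YBYG B=YGYB
After move 4 (U): U=WWGB F=ORGW R=YGOR B=RRYB L=BWOO
After move 5 (F): F=GOWR U=WWOW R=GGBR D=OYYG L=BYOB
After move 6 (U): U=OWWW F=GGWR R=RRBR B=BYYB L=GOOB
After move 7 (R): R=BRRR U=OGWR F=GYWG D=OYYB B=WYWB
Query: R face = BRRR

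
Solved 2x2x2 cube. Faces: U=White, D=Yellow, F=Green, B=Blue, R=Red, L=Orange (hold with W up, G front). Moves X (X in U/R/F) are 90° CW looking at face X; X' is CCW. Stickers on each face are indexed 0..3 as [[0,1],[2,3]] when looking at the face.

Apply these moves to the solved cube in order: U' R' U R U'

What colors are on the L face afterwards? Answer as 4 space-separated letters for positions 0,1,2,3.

Answer: B B O O

Derivation:
After move 1 (U'): U=WWWW F=OOGG R=GGRR B=RRBB L=BBOO
After move 2 (R'): R=GRGR U=WBWR F=OWGW D=YOYG B=YRYB
After move 3 (U): U=WWRB F=GRGW R=YRGR B=BBYB L=OWOO
After move 4 (R): R=GYRR U=WRRW F=GOGG D=YYYB B=BBWB
After move 5 (U'): U=RWWR F=OWGG R=GORR B=GYWB L=BBOO
Query: L face = BBOO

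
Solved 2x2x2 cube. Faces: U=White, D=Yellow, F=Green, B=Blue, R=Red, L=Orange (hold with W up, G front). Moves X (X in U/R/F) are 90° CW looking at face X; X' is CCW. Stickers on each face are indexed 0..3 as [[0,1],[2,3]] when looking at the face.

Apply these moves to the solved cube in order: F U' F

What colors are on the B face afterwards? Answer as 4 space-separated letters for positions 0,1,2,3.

After move 1 (F): F=GGGG U=WWOO R=WRWR D=RRYY L=OYOY
After move 2 (U'): U=WOWO F=OYGG R=GGWR B=WRBB L=BBOY
After move 3 (F): F=GOGY U=WOYB R=WGOR D=WGYY L=BROR
Query: B face = WRBB

Answer: W R B B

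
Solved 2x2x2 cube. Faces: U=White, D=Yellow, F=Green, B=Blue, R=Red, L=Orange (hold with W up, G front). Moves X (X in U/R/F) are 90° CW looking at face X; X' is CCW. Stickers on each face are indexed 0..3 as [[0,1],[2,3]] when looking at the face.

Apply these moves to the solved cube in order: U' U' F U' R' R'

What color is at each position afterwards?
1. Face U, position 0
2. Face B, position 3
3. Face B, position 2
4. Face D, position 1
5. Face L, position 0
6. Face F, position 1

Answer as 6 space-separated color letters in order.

Answer: W B Y R G B

Derivation:
After move 1 (U'): U=WWWW F=OOGG R=GGRR B=RRBB L=BBOO
After move 2 (U'): U=WWWW F=BBGG R=OORR B=GGBB L=RROO
After move 3 (F): F=GBGB U=WWOR R=WOWR D=ROYY L=RYOY
After move 4 (U'): U=WRWO F=RYGB R=GBWR B=WOBB L=GGOY
After move 5 (R'): R=BRGW U=WBWW F=RRGO D=RYYB B=YOOB
After move 6 (R'): R=RWBG U=WOWY F=RBGW D=RRYO B=BOYB
Query 1: U[0] = W
Query 2: B[3] = B
Query 3: B[2] = Y
Query 4: D[1] = R
Query 5: L[0] = G
Query 6: F[1] = B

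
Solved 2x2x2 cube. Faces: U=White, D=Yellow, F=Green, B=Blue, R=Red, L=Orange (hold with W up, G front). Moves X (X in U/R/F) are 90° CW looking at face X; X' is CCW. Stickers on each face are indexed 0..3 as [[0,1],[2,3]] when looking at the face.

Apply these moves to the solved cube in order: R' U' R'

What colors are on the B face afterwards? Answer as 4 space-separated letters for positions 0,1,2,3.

After move 1 (R'): R=RRRR U=WBWB F=GWGW D=YGYG B=YBYB
After move 2 (U'): U=BBWW F=OOGW R=GWRR B=RRYB L=YBOO
After move 3 (R'): R=WRGR U=BYWR F=OBGW D=YOYW B=GRGB
Query: B face = GRGB

Answer: G R G B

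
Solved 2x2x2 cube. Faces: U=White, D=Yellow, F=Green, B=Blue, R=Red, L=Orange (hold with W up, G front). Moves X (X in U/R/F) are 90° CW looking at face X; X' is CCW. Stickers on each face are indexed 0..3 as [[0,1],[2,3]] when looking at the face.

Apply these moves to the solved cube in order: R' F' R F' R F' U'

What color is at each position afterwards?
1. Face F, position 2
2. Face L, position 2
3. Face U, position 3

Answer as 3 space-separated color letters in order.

Answer: O O O

Derivation:
After move 1 (R'): R=RRRR U=WBWB F=GWGW D=YGYG B=YBYB
After move 2 (F'): F=WWGG U=WBRR R=GRYR D=OOYG L=OBOW
After move 3 (R): R=YGRR U=WWRG F=WOGG D=OYYY B=RBBB
After move 4 (F'): F=OGWG U=WWYR R=YGOR D=BWYY L=OGOR
After move 5 (R): R=OYRG U=WGYG F=OWWY D=BBYR B=RBWB
After move 6 (F'): F=WYOW U=WGOR R=BYBG D=GRYR L=OGOY
After move 7 (U'): U=GRWO F=OGOW R=WYBG B=BYWB L=RBOY
Query 1: F[2] = O
Query 2: L[2] = O
Query 3: U[3] = O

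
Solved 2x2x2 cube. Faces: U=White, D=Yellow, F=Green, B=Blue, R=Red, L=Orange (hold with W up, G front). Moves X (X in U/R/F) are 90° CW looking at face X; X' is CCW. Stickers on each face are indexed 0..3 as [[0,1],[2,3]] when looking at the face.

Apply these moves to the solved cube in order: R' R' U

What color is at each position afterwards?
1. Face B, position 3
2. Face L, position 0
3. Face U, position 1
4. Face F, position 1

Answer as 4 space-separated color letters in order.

After move 1 (R'): R=RRRR U=WBWB F=GWGW D=YGYG B=YBYB
After move 2 (R'): R=RRRR U=WYWY F=GBGB D=YWYW B=GBGB
After move 3 (U): U=WWYY F=RRGB R=GBRR B=OOGB L=GBOO
Query 1: B[3] = B
Query 2: L[0] = G
Query 3: U[1] = W
Query 4: F[1] = R

Answer: B G W R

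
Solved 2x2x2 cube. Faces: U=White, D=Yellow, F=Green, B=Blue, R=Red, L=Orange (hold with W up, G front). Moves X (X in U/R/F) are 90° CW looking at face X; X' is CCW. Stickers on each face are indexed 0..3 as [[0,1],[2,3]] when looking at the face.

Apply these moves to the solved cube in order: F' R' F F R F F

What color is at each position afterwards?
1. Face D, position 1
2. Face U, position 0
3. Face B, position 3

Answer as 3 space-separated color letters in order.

Answer: G W B

Derivation:
After move 1 (F'): F=GGGG U=WWRR R=YRYR D=OOYY L=OWOW
After move 2 (R'): R=RRYY U=WBRB F=GWGR D=OGYG B=YBOB
After move 3 (F): F=GGRW U=WBWW R=RRBY D=YRYG L=OOOG
After move 4 (F): F=RGWG U=WBGO R=WRWY D=BRYG L=OYOR
After move 5 (R): R=WWYR U=WGGG F=RRWG D=BOYY B=OBBB
After move 6 (F): F=WRGR U=WGRY R=GWGR D=YWYY L=OBOO
After move 7 (F): F=GWRR U=WGOB R=RWYR D=GGYY L=OYOW
Query 1: D[1] = G
Query 2: U[0] = W
Query 3: B[3] = B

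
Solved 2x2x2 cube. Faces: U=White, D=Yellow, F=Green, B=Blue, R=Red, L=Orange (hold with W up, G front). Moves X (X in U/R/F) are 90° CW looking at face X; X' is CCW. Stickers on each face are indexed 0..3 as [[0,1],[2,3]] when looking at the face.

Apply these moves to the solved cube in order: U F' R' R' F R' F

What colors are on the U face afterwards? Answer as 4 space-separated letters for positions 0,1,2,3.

After move 1 (U): U=WWWW F=RRGG R=BBRR B=OOBB L=GGOO
After move 2 (F'): F=RGRG U=WWBR R=YBYR D=GOYY L=GWOW
After move 3 (R'): R=BRYY U=WBBO F=RWRR D=GGYG B=YOOB
After move 4 (R'): R=RYBY U=WOBY F=RBRO D=GWYR B=GOGB
After move 5 (F): F=RROB U=WOWW R=BYYY D=BRYR L=GGOW
After move 6 (R'): R=YYBY U=WGWG F=ROOW D=BRYB B=RORB
After move 7 (F): F=ORWO U=WGWG R=WYGY D=BYYB L=GBOR
Query: U face = WGWG

Answer: W G W G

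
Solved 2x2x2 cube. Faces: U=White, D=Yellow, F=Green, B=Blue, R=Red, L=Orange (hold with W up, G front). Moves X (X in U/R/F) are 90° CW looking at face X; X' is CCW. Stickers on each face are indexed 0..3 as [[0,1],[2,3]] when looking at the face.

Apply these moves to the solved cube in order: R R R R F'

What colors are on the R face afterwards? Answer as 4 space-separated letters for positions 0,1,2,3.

After move 1 (R): R=RRRR U=WGWG F=GYGY D=YBYB B=WBWB
After move 2 (R): R=RRRR U=WYWY F=GBGB D=YWYW B=GBGB
After move 3 (R): R=RRRR U=WBWB F=GWGW D=YGYG B=YBYB
After move 4 (R): R=RRRR U=WWWW F=GGGG D=YYYY B=BBBB
After move 5 (F'): F=GGGG U=WWRR R=YRYR D=OOYY L=OWOW
Query: R face = YRYR

Answer: Y R Y R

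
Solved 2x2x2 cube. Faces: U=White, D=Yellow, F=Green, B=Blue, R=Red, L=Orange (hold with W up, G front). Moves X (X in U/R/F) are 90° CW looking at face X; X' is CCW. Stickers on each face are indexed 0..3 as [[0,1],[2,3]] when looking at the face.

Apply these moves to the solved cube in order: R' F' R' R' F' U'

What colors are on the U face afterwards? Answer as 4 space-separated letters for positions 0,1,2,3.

Answer: O R W R

Derivation:
After move 1 (R'): R=RRRR U=WBWB F=GWGW D=YGYG B=YBYB
After move 2 (F'): F=WWGG U=WBRR R=GRYR D=OOYG L=OBOW
After move 3 (R'): R=RRGY U=WYRY F=WBGR D=OWYG B=GBOB
After move 4 (R'): R=RYRG U=WORG F=WYGY D=OBYR B=GBWB
After move 5 (F'): F=YYWG U=WORR R=BYOG D=BWYR L=OGOR
After move 6 (U'): U=ORWR F=OGWG R=YYOG B=BYWB L=GBOR
Query: U face = ORWR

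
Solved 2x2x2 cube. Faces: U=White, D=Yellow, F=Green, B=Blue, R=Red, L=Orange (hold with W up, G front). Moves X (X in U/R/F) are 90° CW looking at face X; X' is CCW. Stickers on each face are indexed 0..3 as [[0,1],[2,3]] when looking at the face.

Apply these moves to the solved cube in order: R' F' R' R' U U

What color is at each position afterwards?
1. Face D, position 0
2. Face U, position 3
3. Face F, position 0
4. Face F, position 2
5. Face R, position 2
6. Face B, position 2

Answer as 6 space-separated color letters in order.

Answer: O W G G R W

Derivation:
After move 1 (R'): R=RRRR U=WBWB F=GWGW D=YGYG B=YBYB
After move 2 (F'): F=WWGG U=WBRR R=GRYR D=OOYG L=OBOW
After move 3 (R'): R=RRGY U=WYRY F=WBGR D=OWYG B=GBOB
After move 4 (R'): R=RYRG U=WORG F=WYGY D=OBYR B=GBWB
After move 5 (U): U=RWGO F=RYGY R=GBRG B=OBWB L=WYOW
After move 6 (U): U=GROW F=GBGY R=OBRG B=WYWB L=RYOW
Query 1: D[0] = O
Query 2: U[3] = W
Query 3: F[0] = G
Query 4: F[2] = G
Query 5: R[2] = R
Query 6: B[2] = W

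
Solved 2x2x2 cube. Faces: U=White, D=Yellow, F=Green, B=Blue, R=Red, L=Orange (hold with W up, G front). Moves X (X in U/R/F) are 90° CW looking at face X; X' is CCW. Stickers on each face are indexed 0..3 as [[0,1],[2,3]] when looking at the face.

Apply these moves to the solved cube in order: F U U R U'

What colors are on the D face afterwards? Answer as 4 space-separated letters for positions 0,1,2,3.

Answer: R B Y G

Derivation:
After move 1 (F): F=GGGG U=WWOO R=WRWR D=RRYY L=OYOY
After move 2 (U): U=OWOW F=WRGG R=BBWR B=OYBB L=GGOY
After move 3 (U): U=OOWW F=BBGG R=OYWR B=GGBB L=WROY
After move 4 (R): R=WORY U=OBWG F=BRGY D=RBYG B=WGOB
After move 5 (U'): U=BGOW F=WRGY R=BRRY B=WOOB L=WGOY
Query: D face = RBYG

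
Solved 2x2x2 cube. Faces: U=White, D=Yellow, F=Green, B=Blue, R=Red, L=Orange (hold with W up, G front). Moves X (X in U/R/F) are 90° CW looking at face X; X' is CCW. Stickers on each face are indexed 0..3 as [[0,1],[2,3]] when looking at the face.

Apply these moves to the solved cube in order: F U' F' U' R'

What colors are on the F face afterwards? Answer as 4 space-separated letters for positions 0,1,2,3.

Answer: B W O G

Derivation:
After move 1 (F): F=GGGG U=WWOO R=WRWR D=RRYY L=OYOY
After move 2 (U'): U=WOWO F=OYGG R=GGWR B=WRBB L=BBOY
After move 3 (F'): F=YGOG U=WOGW R=RGRR D=BYYY L=BOOW
After move 4 (U'): U=OWWG F=BOOG R=YGRR B=RGBB L=WROW
After move 5 (R'): R=GRYR U=OBWR F=BWOG D=BOYG B=YGYB
Query: F face = BWOG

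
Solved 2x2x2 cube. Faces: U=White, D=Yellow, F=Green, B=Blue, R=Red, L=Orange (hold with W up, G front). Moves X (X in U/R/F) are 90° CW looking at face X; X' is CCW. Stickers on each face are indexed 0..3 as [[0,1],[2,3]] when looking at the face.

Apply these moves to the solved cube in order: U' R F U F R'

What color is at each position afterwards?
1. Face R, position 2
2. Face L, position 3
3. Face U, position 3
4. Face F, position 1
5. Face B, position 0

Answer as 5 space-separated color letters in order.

Answer: B R B W R

Derivation:
After move 1 (U'): U=WWWW F=OOGG R=GGRR B=RRBB L=BBOO
After move 2 (R): R=RGRG U=WOWG F=OYGY D=YBYR B=WRWB
After move 3 (F): F=GOYY U=WOOB R=WGGG D=RRYR L=BYOB
After move 4 (U): U=OWBO F=WGYY R=WRGG B=BYWB L=GOOB
After move 5 (F): F=YWYG U=OWBO R=BROG D=GWYR L=GROR
After move 6 (R'): R=RGBO U=OWBB F=YWYO D=GWYG B=RYWB
Query 1: R[2] = B
Query 2: L[3] = R
Query 3: U[3] = B
Query 4: F[1] = W
Query 5: B[0] = R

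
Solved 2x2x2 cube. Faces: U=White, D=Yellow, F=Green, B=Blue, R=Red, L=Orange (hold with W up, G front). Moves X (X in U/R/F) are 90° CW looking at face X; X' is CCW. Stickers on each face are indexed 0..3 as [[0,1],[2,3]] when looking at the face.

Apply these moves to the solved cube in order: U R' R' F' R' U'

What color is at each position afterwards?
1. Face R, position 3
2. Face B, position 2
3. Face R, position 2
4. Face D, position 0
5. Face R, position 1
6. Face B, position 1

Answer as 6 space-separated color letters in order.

After move 1 (U): U=WWWW F=RRGG R=BBRR B=OOBB L=GGOO
After move 2 (R'): R=BRBR U=WBWO F=RWGW D=YRYG B=YOYB
After move 3 (R'): R=RRBB U=WYWY F=RBGO D=YWYW B=GORB
After move 4 (F'): F=BORG U=WYRB R=WRYB D=GOYW L=GYOW
After move 5 (R'): R=RBWY U=WRRG F=BYRB D=GOYG B=WOOB
After move 6 (U'): U=RGWR F=GYRB R=BYWY B=RBOB L=WOOW
Query 1: R[3] = Y
Query 2: B[2] = O
Query 3: R[2] = W
Query 4: D[0] = G
Query 5: R[1] = Y
Query 6: B[1] = B

Answer: Y O W G Y B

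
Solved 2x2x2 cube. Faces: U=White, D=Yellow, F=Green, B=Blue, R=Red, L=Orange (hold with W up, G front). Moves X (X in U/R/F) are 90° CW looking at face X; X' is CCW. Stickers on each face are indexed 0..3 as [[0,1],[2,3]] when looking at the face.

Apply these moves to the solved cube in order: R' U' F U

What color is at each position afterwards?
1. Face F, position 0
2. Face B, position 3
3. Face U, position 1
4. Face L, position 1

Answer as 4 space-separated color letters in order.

Answer: W B B O

Derivation:
After move 1 (R'): R=RRRR U=WBWB F=GWGW D=YGYG B=YBYB
After move 2 (U'): U=BBWW F=OOGW R=GWRR B=RRYB L=YBOO
After move 3 (F): F=GOWO U=BBOB R=WWWR D=RGYG L=YYOG
After move 4 (U): U=OBBB F=WWWO R=RRWR B=YYYB L=GOOG
Query 1: F[0] = W
Query 2: B[3] = B
Query 3: U[1] = B
Query 4: L[1] = O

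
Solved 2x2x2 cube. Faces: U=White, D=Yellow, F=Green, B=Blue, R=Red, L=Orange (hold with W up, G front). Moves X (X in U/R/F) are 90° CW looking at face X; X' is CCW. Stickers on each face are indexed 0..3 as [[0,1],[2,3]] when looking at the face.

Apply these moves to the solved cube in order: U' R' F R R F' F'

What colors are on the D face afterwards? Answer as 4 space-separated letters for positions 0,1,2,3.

After move 1 (U'): U=WWWW F=OOGG R=GGRR B=RRBB L=BBOO
After move 2 (R'): R=GRGR U=WBWR F=OWGW D=YOYG B=YRYB
After move 3 (F): F=GOWW U=WBOB R=WRRR D=GGYG L=BYOO
After move 4 (R): R=RWRR U=WOOW F=GGWG D=GYYY B=BRBB
After move 5 (R): R=RRRW U=WGOG F=GYWY D=GBYB B=WROB
After move 6 (F'): F=YYGW U=WGRR R=BRGW D=YOYB L=BGOO
After move 7 (F'): F=YWYG U=WGBG R=ORYW D=GOYB L=BROR
Query: D face = GOYB

Answer: G O Y B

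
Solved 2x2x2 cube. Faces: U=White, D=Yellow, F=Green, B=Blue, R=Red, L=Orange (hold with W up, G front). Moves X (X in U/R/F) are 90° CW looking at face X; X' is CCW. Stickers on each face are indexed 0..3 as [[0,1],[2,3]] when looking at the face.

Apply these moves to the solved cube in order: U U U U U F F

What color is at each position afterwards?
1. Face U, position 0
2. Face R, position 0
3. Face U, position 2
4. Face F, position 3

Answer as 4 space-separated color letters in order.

Answer: W O Y R

Derivation:
After move 1 (U): U=WWWW F=RRGG R=BBRR B=OOBB L=GGOO
After move 2 (U): U=WWWW F=BBGG R=OORR B=GGBB L=RROO
After move 3 (U): U=WWWW F=OOGG R=GGRR B=RRBB L=BBOO
After move 4 (U): U=WWWW F=GGGG R=RRRR B=BBBB L=OOOO
After move 5 (U): U=WWWW F=RRGG R=BBRR B=OOBB L=GGOO
After move 6 (F): F=GRGR U=WWOG R=WBWR D=RBYY L=GYOY
After move 7 (F): F=GGRR U=WWYY R=OBGR D=WWYY L=GROB
Query 1: U[0] = W
Query 2: R[0] = O
Query 3: U[2] = Y
Query 4: F[3] = R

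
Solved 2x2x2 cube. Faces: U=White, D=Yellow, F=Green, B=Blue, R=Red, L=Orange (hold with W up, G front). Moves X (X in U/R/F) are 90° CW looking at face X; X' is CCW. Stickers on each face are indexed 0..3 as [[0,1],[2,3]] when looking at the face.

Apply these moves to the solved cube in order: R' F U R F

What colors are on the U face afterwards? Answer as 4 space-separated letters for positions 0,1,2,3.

After move 1 (R'): R=RRRR U=WBWB F=GWGW D=YGYG B=YBYB
After move 2 (F): F=GGWW U=WBOO R=WRBR D=RRYG L=OYOG
After move 3 (U): U=OWOB F=WRWW R=YBBR B=OYYB L=GGOG
After move 4 (R): R=BYRB U=OROW F=WRWG D=RYYO B=BYWB
After move 5 (F): F=WWGR U=ORGG R=OYWB D=RBYO L=GROY
Query: U face = ORGG

Answer: O R G G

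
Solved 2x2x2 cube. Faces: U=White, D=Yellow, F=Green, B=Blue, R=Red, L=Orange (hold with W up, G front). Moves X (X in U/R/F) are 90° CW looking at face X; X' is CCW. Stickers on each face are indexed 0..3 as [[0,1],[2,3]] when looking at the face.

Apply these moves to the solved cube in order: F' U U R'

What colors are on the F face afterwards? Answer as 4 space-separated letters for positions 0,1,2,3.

Answer: B R G W

Derivation:
After move 1 (F'): F=GGGG U=WWRR R=YRYR D=OOYY L=OWOW
After move 2 (U): U=RWRW F=YRGG R=BBYR B=OWBB L=GGOW
After move 3 (U): U=RRWW F=BBGG R=OWYR B=GGBB L=YROW
After move 4 (R'): R=WROY U=RBWG F=BRGW D=OBYG B=YGOB
Query: F face = BRGW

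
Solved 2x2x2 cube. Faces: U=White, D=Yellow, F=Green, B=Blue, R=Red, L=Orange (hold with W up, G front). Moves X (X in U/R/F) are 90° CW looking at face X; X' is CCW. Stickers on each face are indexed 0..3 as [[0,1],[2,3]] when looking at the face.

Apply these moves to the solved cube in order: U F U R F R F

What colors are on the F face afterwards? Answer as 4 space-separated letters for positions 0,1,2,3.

After move 1 (U): U=WWWW F=RRGG R=BBRR B=OOBB L=GGOO
After move 2 (F): F=GRGR U=WWOG R=WBWR D=RBYY L=GYOY
After move 3 (U): U=OWGW F=WBGR R=OOWR B=GYBB L=GROY
After move 4 (R): R=WORO U=OBGR F=WBGY D=RBYG B=WYWB
After move 5 (F): F=GWYB U=OBYR R=GORO D=RWYG L=GROB
After move 6 (R): R=RGOO U=OWYB F=GWYG D=RWYW B=RYBB
After move 7 (F): F=YGGW U=OWBR R=YGBO D=ORYW L=GROW
Query: F face = YGGW

Answer: Y G G W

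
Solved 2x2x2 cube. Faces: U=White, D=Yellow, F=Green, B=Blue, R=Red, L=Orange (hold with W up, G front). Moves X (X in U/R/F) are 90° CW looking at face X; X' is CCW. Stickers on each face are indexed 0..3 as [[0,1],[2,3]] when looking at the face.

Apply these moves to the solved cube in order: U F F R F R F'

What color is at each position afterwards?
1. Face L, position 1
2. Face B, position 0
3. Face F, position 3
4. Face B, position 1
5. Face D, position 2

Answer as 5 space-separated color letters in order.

After move 1 (U): U=WWWW F=RRGG R=BBRR B=OOBB L=GGOO
After move 2 (F): F=GRGR U=WWOG R=WBWR D=RBYY L=GYOY
After move 3 (F): F=GGRR U=WWYY R=OBGR D=WWYY L=GROB
After move 4 (R): R=GORB U=WGYR F=GWRY D=WBYO B=YOWB
After move 5 (F): F=RGYW U=WGBR R=YORB D=RGYO L=GWOB
After move 6 (R): R=RYBO U=WGBW F=RGYO D=RWYY B=ROGB
After move 7 (F'): F=GORY U=WGRB R=WYRO D=WBYY L=GWOB
Query 1: L[1] = W
Query 2: B[0] = R
Query 3: F[3] = Y
Query 4: B[1] = O
Query 5: D[2] = Y

Answer: W R Y O Y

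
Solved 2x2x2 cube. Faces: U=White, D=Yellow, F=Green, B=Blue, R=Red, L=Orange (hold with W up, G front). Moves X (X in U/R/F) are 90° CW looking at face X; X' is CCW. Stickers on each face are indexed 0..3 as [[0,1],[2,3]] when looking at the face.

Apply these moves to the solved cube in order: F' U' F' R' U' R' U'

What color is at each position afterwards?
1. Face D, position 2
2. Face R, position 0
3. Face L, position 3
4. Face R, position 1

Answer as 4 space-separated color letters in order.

After move 1 (F'): F=GGGG U=WWRR R=YRYR D=OOYY L=OWOW
After move 2 (U'): U=WRWR F=OWGG R=GGYR B=YRBB L=BBOW
After move 3 (F'): F=WGOG U=WRGY R=OGOR D=BWYY L=BROW
After move 4 (R'): R=GROO U=WBGY F=WROY D=BGYG B=YRWB
After move 5 (U'): U=BYWG F=BROY R=WROO B=GRWB L=YROW
After move 6 (R'): R=ROWO U=BWWG F=BYOG D=BRYY B=GRGB
After move 7 (U'): U=WGBW F=YROG R=BYWO B=ROGB L=GROW
Query 1: D[2] = Y
Query 2: R[0] = B
Query 3: L[3] = W
Query 4: R[1] = Y

Answer: Y B W Y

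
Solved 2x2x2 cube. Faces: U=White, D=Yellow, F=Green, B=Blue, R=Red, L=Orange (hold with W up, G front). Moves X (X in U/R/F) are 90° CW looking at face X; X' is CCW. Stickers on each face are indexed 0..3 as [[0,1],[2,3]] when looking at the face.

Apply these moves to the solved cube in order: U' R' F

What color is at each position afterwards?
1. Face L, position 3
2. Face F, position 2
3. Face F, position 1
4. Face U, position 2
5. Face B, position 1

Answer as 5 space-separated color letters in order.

After move 1 (U'): U=WWWW F=OOGG R=GGRR B=RRBB L=BBOO
After move 2 (R'): R=GRGR U=WBWR F=OWGW D=YOYG B=YRYB
After move 3 (F): F=GOWW U=WBOB R=WRRR D=GGYG L=BYOO
Query 1: L[3] = O
Query 2: F[2] = W
Query 3: F[1] = O
Query 4: U[2] = O
Query 5: B[1] = R

Answer: O W O O R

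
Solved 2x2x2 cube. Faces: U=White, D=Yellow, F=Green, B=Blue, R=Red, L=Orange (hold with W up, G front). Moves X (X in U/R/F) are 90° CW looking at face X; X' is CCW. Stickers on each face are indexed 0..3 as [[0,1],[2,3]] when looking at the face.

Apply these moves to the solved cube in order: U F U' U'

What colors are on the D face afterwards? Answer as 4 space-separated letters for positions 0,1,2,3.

After move 1 (U): U=WWWW F=RRGG R=BBRR B=OOBB L=GGOO
After move 2 (F): F=GRGR U=WWOG R=WBWR D=RBYY L=GYOY
After move 3 (U'): U=WGWO F=GYGR R=GRWR B=WBBB L=OOOY
After move 4 (U'): U=GOWW F=OOGR R=GYWR B=GRBB L=WBOY
Query: D face = RBYY

Answer: R B Y Y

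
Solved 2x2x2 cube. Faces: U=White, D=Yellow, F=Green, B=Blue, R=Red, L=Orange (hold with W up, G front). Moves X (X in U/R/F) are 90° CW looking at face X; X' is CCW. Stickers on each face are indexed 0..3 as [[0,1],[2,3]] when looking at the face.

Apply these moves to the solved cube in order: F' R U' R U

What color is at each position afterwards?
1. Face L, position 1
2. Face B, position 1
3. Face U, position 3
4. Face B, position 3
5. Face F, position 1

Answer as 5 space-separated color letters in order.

Answer: B B W B G

Derivation:
After move 1 (F'): F=GGGG U=WWRR R=YRYR D=OOYY L=OWOW
After move 2 (R): R=YYRR U=WGRG F=GOGY D=OBYB B=RBWB
After move 3 (U'): U=GGWR F=OWGY R=GORR B=YYWB L=RBOW
After move 4 (R): R=RGRO U=GWWY F=OBGB D=OWYY B=RYGB
After move 5 (U): U=WGYW F=RGGB R=RYRO B=RBGB L=OBOW
Query 1: L[1] = B
Query 2: B[1] = B
Query 3: U[3] = W
Query 4: B[3] = B
Query 5: F[1] = G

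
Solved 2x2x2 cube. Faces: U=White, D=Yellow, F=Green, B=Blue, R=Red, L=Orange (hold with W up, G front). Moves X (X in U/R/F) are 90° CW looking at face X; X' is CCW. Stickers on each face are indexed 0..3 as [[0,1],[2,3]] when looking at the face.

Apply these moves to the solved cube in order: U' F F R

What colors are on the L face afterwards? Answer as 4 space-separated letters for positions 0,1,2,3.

Answer: B R O G

Derivation:
After move 1 (U'): U=WWWW F=OOGG R=GGRR B=RRBB L=BBOO
After move 2 (F): F=GOGO U=WWOB R=WGWR D=RGYY L=BYOY
After move 3 (F): F=GGOO U=WWYY R=OGBR D=WWYY L=BROG
After move 4 (R): R=BORG U=WGYO F=GWOY D=WBYR B=YRWB
Query: L face = BROG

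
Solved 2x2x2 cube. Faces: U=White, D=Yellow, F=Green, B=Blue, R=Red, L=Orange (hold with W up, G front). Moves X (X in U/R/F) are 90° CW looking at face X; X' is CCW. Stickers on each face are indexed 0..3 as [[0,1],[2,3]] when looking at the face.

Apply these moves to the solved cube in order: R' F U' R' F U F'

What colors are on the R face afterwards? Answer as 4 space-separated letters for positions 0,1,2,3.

Answer: G R G B

Derivation:
After move 1 (R'): R=RRRR U=WBWB F=GWGW D=YGYG B=YBYB
After move 2 (F): F=GGWW U=WBOO R=WRBR D=RRYG L=OYOG
After move 3 (U'): U=BOWO F=OYWW R=GGBR B=WRYB L=YBOG
After move 4 (R'): R=GRGB U=BYWW F=OOWO D=RYYW B=GRRB
After move 5 (F): F=WOOO U=BYGB R=WRWB D=GGYW L=YROY
After move 6 (U): U=GBBY F=WROO R=GRWB B=YRRB L=WOOY
After move 7 (F'): F=ROWO U=GBGW R=GRGB D=OYYW L=WYOB
Query: R face = GRGB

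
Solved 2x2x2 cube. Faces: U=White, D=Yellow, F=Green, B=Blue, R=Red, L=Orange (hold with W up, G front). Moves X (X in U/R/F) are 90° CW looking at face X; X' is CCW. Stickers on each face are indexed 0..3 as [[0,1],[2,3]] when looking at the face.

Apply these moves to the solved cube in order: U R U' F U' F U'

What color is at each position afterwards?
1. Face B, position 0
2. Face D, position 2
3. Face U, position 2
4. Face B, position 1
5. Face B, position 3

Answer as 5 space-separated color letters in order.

Answer: R Y G G B

Derivation:
After move 1 (U): U=WWWW F=RRGG R=BBRR B=OOBB L=GGOO
After move 2 (R): R=RBRB U=WRWG F=RYGY D=YBYO B=WOWB
After move 3 (U'): U=RGWW F=GGGY R=RYRB B=RBWB L=WOOO
After move 4 (F): F=GGYG U=RGOO R=WYWB D=RRYO L=WYOB
After move 5 (U'): U=GORO F=WYYG R=GGWB B=WYWB L=RBOB
After move 6 (F): F=YWGY U=GOBB R=RGOB D=WGYO L=RROR
After move 7 (U'): U=OBGB F=RRGY R=YWOB B=RGWB L=WYOR
Query 1: B[0] = R
Query 2: D[2] = Y
Query 3: U[2] = G
Query 4: B[1] = G
Query 5: B[3] = B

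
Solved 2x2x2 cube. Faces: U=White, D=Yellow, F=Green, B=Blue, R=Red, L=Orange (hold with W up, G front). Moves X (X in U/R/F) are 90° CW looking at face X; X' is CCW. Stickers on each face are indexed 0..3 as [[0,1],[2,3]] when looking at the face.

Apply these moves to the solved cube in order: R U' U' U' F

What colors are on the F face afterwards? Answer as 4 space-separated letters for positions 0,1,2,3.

Answer: G R Y R

Derivation:
After move 1 (R): R=RRRR U=WGWG F=GYGY D=YBYB B=WBWB
After move 2 (U'): U=GGWW F=OOGY R=GYRR B=RRWB L=WBOO
After move 3 (U'): U=GWGW F=WBGY R=OORR B=GYWB L=RROO
After move 4 (U'): U=WWGG F=RRGY R=WBRR B=OOWB L=GYOO
After move 5 (F): F=GRYR U=WWOY R=GBGR D=RWYB L=GYOB
Query: F face = GRYR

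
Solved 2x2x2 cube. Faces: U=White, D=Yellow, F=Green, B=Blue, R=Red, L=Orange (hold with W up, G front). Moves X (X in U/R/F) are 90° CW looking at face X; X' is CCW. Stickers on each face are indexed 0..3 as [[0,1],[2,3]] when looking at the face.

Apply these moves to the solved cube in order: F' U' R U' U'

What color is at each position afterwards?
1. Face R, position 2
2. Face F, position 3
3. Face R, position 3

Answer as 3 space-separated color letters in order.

After move 1 (F'): F=GGGG U=WWRR R=YRYR D=OOYY L=OWOW
After move 2 (U'): U=WRWR F=OWGG R=GGYR B=YRBB L=BBOW
After move 3 (R): R=YGRG U=WWWG F=OOGY D=OBYY B=RRRB
After move 4 (U'): U=WGWW F=BBGY R=OORG B=YGRB L=RROW
After move 5 (U'): U=GWWW F=RRGY R=BBRG B=OORB L=YGOW
Query 1: R[2] = R
Query 2: F[3] = Y
Query 3: R[3] = G

Answer: R Y G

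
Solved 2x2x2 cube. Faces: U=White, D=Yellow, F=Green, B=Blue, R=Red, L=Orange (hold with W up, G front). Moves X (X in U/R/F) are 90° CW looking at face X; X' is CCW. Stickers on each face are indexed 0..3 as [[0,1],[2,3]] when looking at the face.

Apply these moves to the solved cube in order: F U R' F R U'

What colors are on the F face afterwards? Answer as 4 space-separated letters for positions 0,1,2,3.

Answer: G R W G

Derivation:
After move 1 (F): F=GGGG U=WWOO R=WRWR D=RRYY L=OYOY
After move 2 (U): U=OWOW F=WRGG R=BBWR B=OYBB L=GGOY
After move 3 (R'): R=BRBW U=OBOO F=WWGW D=RRYG B=YYRB
After move 4 (F): F=GWWW U=OBYG R=OROW D=BBYG L=GROR
After move 5 (R): R=OOWR U=OWYW F=GBWG D=BRYY B=GYBB
After move 6 (U'): U=WWOY F=GRWG R=GBWR B=OOBB L=GYOR
Query: F face = GRWG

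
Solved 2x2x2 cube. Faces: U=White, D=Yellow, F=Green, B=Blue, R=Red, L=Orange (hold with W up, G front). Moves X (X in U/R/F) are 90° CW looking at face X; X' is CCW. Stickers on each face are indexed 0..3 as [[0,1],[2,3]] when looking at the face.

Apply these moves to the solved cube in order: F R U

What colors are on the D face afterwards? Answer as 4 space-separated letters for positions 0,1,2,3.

Answer: R B Y B

Derivation:
After move 1 (F): F=GGGG U=WWOO R=WRWR D=RRYY L=OYOY
After move 2 (R): R=WWRR U=WGOG F=GRGY D=RBYB B=OBWB
After move 3 (U): U=OWGG F=WWGY R=OBRR B=OYWB L=GROY
Query: D face = RBYB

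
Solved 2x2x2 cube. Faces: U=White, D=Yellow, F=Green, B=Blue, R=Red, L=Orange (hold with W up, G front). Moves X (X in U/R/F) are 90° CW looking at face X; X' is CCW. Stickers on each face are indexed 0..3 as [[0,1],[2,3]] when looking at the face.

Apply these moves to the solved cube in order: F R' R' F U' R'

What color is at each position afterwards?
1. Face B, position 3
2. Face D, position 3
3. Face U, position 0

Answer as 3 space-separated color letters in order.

Answer: B B R

Derivation:
After move 1 (F): F=GGGG U=WWOO R=WRWR D=RRYY L=OYOY
After move 2 (R'): R=RRWW U=WBOB F=GWGO D=RGYG B=YBRB
After move 3 (R'): R=RWRW U=WROY F=GBGB D=RWYO B=GBGB
After move 4 (F): F=GGBB U=WRYY R=OWYW D=RRYO L=OROW
After move 5 (U'): U=RYWY F=ORBB R=GGYW B=OWGB L=GBOW
After move 6 (R'): R=GWGY U=RGWO F=OYBY D=RRYB B=OWRB
Query 1: B[3] = B
Query 2: D[3] = B
Query 3: U[0] = R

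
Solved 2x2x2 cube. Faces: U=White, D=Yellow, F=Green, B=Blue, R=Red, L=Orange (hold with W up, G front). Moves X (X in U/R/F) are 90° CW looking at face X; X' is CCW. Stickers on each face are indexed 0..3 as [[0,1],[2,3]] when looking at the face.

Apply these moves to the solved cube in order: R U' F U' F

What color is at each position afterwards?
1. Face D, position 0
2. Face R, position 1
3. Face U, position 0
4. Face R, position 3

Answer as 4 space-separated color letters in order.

After move 1 (R): R=RRRR U=WGWG F=GYGY D=YBYB B=WBWB
After move 2 (U'): U=GGWW F=OOGY R=GYRR B=RRWB L=WBOO
After move 3 (F): F=GOYO U=GGOB R=WYWR D=RGYB L=WYOB
After move 4 (U'): U=GBGO F=WYYO R=GOWR B=WYWB L=RROB
After move 5 (F): F=YWOY U=GBBR R=GOOR D=WGYB L=RROG
Query 1: D[0] = W
Query 2: R[1] = O
Query 3: U[0] = G
Query 4: R[3] = R

Answer: W O G R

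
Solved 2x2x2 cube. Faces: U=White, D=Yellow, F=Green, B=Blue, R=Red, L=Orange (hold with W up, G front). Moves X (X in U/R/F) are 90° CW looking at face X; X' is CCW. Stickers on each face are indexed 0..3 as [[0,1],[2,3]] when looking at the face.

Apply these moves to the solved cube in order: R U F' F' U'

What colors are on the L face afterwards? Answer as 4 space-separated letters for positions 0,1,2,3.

After move 1 (R): R=RRRR U=WGWG F=GYGY D=YBYB B=WBWB
After move 2 (U): U=WWGG F=RRGY R=WBRR B=OOWB L=GYOO
After move 3 (F'): F=RYRG U=WWWR R=BBYR D=YOYB L=GGOG
After move 4 (F'): F=YGRR U=WWBY R=OBYR D=GGYB L=GROW
After move 5 (U'): U=WYWB F=GRRR R=YGYR B=OBWB L=OOOW
Query: L face = OOOW

Answer: O O O W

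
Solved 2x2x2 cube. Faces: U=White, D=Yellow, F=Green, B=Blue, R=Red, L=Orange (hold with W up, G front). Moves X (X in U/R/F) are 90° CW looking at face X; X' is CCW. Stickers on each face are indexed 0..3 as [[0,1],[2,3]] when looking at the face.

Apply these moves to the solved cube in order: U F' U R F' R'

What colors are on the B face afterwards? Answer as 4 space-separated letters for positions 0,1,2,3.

After move 1 (U): U=WWWW F=RRGG R=BBRR B=OOBB L=GGOO
After move 2 (F'): F=RGRG U=WWBR R=YBYR D=GOYY L=GWOW
After move 3 (U): U=BWRW F=YBRG R=OOYR B=GWBB L=RGOW
After move 4 (R): R=YORO U=BBRG F=YORY D=GBYG B=WWWB
After move 5 (F'): F=OYYR U=BBYR R=BOGO D=GWYG L=RGOR
After move 6 (R'): R=OOBG U=BWYW F=OBYR D=GYYR B=GWWB
Query: B face = GWWB

Answer: G W W B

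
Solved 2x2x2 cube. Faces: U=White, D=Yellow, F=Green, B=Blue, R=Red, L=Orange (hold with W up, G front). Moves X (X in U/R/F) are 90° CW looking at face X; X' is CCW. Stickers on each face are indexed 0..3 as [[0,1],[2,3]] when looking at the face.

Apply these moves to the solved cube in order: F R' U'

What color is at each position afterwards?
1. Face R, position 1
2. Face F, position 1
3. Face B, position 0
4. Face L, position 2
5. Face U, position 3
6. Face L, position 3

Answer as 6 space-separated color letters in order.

After move 1 (F): F=GGGG U=WWOO R=WRWR D=RRYY L=OYOY
After move 2 (R'): R=RRWW U=WBOB F=GWGO D=RGYG B=YBRB
After move 3 (U'): U=BBWO F=OYGO R=GWWW B=RRRB L=YBOY
Query 1: R[1] = W
Query 2: F[1] = Y
Query 3: B[0] = R
Query 4: L[2] = O
Query 5: U[3] = O
Query 6: L[3] = Y

Answer: W Y R O O Y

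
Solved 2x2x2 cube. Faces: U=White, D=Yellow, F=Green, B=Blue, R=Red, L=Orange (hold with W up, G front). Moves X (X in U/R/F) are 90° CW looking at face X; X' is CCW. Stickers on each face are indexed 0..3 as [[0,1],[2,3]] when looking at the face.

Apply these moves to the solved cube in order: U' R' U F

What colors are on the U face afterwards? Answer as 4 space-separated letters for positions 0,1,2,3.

Answer: W W O W

Derivation:
After move 1 (U'): U=WWWW F=OOGG R=GGRR B=RRBB L=BBOO
After move 2 (R'): R=GRGR U=WBWR F=OWGW D=YOYG B=YRYB
After move 3 (U): U=WWRB F=GRGW R=YRGR B=BBYB L=OWOO
After move 4 (F): F=GGWR U=WWOW R=RRBR D=GYYG L=OYOO
Query: U face = WWOW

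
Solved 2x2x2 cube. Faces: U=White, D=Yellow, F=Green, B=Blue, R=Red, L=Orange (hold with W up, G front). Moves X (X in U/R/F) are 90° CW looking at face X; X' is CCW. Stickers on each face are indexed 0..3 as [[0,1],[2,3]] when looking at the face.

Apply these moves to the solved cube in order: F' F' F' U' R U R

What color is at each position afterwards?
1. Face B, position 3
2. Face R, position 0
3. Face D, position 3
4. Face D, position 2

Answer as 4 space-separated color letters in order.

Answer: B R B Y

Derivation:
After move 1 (F'): F=GGGG U=WWRR R=YRYR D=OOYY L=OWOW
After move 2 (F'): F=GGGG U=WWYY R=OROR D=WWYY L=OROR
After move 3 (F'): F=GGGG U=WWOO R=WRWR D=RRYY L=OYOY
After move 4 (U'): U=WOWO F=OYGG R=GGWR B=WRBB L=BBOY
After move 5 (R): R=WGRG U=WYWG F=ORGY D=RBYW B=OROB
After move 6 (U): U=WWGY F=WGGY R=ORRG B=BBOB L=OROY
After move 7 (R): R=ROGR U=WGGY F=WBGW D=ROYB B=YBWB
Query 1: B[3] = B
Query 2: R[0] = R
Query 3: D[3] = B
Query 4: D[2] = Y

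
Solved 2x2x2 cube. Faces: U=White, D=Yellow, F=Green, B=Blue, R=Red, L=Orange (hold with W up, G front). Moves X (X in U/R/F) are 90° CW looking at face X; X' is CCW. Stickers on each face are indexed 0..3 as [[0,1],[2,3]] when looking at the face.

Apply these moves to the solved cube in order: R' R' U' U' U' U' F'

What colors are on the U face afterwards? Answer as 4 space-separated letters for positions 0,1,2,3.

After move 1 (R'): R=RRRR U=WBWB F=GWGW D=YGYG B=YBYB
After move 2 (R'): R=RRRR U=WYWY F=GBGB D=YWYW B=GBGB
After move 3 (U'): U=YYWW F=OOGB R=GBRR B=RRGB L=GBOO
After move 4 (U'): U=YWYW F=GBGB R=OORR B=GBGB L=RROO
After move 5 (U'): U=WWYY F=RRGB R=GBRR B=OOGB L=GBOO
After move 6 (U'): U=WYWY F=GBGB R=RRRR B=GBGB L=OOOO
After move 7 (F'): F=BBGG U=WYRR R=WRYR D=OOYW L=OYOW
Query: U face = WYRR

Answer: W Y R R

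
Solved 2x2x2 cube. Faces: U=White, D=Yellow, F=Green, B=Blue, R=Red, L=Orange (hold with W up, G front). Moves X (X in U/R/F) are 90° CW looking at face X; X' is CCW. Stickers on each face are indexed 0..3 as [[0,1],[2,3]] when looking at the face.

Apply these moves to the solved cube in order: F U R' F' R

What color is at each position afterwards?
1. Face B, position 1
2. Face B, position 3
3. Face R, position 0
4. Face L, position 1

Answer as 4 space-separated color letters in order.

Answer: Y B R O

Derivation:
After move 1 (F): F=GGGG U=WWOO R=WRWR D=RRYY L=OYOY
After move 2 (U): U=OWOW F=WRGG R=BBWR B=OYBB L=GGOY
After move 3 (R'): R=BRBW U=OBOO F=WWGW D=RRYG B=YYRB
After move 4 (F'): F=WWWG U=OBBB R=RRRW D=GYYG L=GOOO
After move 5 (R): R=RRWR U=OWBG F=WYWG D=GRYY B=BYBB
Query 1: B[1] = Y
Query 2: B[3] = B
Query 3: R[0] = R
Query 4: L[1] = O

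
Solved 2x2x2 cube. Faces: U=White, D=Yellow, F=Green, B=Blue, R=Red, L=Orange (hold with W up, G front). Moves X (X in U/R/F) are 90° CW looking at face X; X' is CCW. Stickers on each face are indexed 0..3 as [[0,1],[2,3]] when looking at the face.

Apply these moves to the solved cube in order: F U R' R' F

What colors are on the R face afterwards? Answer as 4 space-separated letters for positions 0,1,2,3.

Answer: O W Y B

Derivation:
After move 1 (F): F=GGGG U=WWOO R=WRWR D=RRYY L=OYOY
After move 2 (U): U=OWOW F=WRGG R=BBWR B=OYBB L=GGOY
After move 3 (R'): R=BRBW U=OBOO F=WWGW D=RRYG B=YYRB
After move 4 (R'): R=RWBB U=OROY F=WBGO D=RWYW B=GYRB
After move 5 (F): F=GWOB U=ORYG R=OWYB D=BRYW L=GROW
Query: R face = OWYB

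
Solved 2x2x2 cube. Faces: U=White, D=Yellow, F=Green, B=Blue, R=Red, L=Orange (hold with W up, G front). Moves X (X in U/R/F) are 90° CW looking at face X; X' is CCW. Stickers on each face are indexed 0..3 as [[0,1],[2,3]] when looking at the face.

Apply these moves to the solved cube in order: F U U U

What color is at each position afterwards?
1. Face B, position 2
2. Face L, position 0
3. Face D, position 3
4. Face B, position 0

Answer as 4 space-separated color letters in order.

Answer: B B Y W

Derivation:
After move 1 (F): F=GGGG U=WWOO R=WRWR D=RRYY L=OYOY
After move 2 (U): U=OWOW F=WRGG R=BBWR B=OYBB L=GGOY
After move 3 (U): U=OOWW F=BBGG R=OYWR B=GGBB L=WROY
After move 4 (U): U=WOWO F=OYGG R=GGWR B=WRBB L=BBOY
Query 1: B[2] = B
Query 2: L[0] = B
Query 3: D[3] = Y
Query 4: B[0] = W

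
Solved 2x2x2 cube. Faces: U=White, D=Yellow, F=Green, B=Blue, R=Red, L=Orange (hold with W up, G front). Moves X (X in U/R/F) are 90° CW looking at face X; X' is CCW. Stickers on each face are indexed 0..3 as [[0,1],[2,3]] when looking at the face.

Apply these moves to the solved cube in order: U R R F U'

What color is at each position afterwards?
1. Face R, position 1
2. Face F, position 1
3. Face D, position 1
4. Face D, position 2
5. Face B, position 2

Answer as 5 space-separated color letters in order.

After move 1 (U): U=WWWW F=RRGG R=BBRR B=OOBB L=GGOO
After move 2 (R): R=RBRB U=WRWG F=RYGY D=YBYO B=WOWB
After move 3 (R): R=RRBB U=WYWY F=RBGO D=YWYW B=GORB
After move 4 (F): F=GROB U=WYOG R=WRYB D=BRYW L=GYOW
After move 5 (U'): U=YGWO F=GYOB R=GRYB B=WRRB L=GOOW
Query 1: R[1] = R
Query 2: F[1] = Y
Query 3: D[1] = R
Query 4: D[2] = Y
Query 5: B[2] = R

Answer: R Y R Y R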